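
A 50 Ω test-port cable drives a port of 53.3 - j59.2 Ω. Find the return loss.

Γ = (3.3 − j59.2)/(103.3 − j59.2), |Γ| = 0.498
RL = −20·log₁₀|Γ| = −20·log₁₀(0.498)

RL ≈ 6.06 dB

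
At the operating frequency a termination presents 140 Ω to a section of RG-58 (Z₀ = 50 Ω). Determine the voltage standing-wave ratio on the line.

Γ = (140 − 50)/(140 + 50) = 0.474
VSWR = (1 + 0.474)/(1 − 0.474)

VSWR ≈ 2.8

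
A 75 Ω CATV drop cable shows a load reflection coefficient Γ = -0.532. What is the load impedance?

Z_L ≈ 22.9 Ω

Z_L = Z_0·(1 + Γ)/(1 − Γ) = 75·(0.468)/(1.53)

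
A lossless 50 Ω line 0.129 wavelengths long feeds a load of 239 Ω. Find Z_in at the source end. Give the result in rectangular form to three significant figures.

βl = 2π × 0.129 = 46.4°
tan(βl) = tan(46.4°) = 1.05
Z_in = Z_0·(Z_L + jZ_0·tanβl)/(Z_0 + jZ_L·tanβl)
     = 50·(239 + j52.6)/(50 + j251)

Z_in ≈ 19.2 − j43.7 Ω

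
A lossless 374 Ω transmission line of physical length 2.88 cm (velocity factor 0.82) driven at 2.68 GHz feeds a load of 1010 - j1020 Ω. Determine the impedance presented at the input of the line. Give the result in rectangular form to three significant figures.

λ = v/f = 0.82·c / 2.68 GHz = 0.0918 m
βl = 2π·l/λ = 2π × 0.314 = 113°
tan(βl) = tan(113°) = -2.36
Z_in = Z_0·(Z_L + jZ_0·tanβl)/(Z_0 + jZ_L·tanβl)
     = 374·(1010 − j1900)/(-2030 − j2380)

Z_in ≈ 94.5 + j239 Ω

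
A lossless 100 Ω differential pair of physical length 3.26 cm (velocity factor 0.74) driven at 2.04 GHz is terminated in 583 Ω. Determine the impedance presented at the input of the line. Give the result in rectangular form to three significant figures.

Z_in ≈ 18.9 + j31.1 Ω

λ = v/f = 0.74·c / 2.04 GHz = 0.109 m
βl = 2π·l/λ = 2π × 0.3 = 108°
tan(βl) = tan(108°) = -3.11
Z_in = Z_0·(Z_L + jZ_0·tanβl)/(Z_0 + jZ_L·tanβl)
     = 100·(583 − j311)/(100 − j1810)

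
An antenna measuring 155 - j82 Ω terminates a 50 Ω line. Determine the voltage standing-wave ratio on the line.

Γ = (Z_L − Z_0)/(Z_L + Z_0) = (105 − j82)/(205 − j82)
|Γ| = 133/221 = 0.603
VSWR = (1 + |Γ|)/(1 − |Γ|) = 1.6/0.397

VSWR ≈ 4.04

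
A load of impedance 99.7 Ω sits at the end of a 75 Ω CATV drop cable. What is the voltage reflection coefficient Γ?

Γ = (Z_L − Z_0)/(Z_L + Z_0) = (99.7 − 75)/(99.7 + 75) = 24.7/174.7

Γ = 0.141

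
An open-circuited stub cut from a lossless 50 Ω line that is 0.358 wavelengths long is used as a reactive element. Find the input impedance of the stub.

βl = 2π × 0.358 = 129°
tan(βl) = -1.24
For an open-circuited stub, Z_in = −jZ_0·cot(βl) = −jZ_0/tan(βl)

Z_in ≈ +j40.3 Ω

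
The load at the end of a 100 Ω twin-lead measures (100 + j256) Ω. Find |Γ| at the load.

|Γ| ≈ 0.788

Γ = (Z_L − Z_0)/(Z_L + Z_0) = (0 + j256)/(200 + j256)
|Γ| = 256/325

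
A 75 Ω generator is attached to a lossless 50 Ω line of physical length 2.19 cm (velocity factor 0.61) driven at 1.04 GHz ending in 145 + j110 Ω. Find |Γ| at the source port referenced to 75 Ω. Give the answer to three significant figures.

λ = v/f = 0.61·c / 1.04 GHz = 0.176 m
βl = 2π·l/λ = 2π × 0.124 = 44.8°
tan(βl) = 0.993
Z_in = Z_0·(Z_L + jZ_0·tanβl)/(Z_0 + jZ_L·tanβl) = 29.7 − j62.6 Ω
Γ_s = (Z_in − Z_s)/(Z_in + Z_s) = (-45.3 − j62.6)/(105 − j62.6), |Γ_s| = 0.633

|Γ| ≈ 0.633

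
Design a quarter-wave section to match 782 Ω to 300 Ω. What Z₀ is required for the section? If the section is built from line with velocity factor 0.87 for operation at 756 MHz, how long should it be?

Z_qwt ≈ 484 Ω; length ≈ 8.63 cm

Z_qwt = √(Z_0·R_L) = √(300 × 782) = √234600
λ = 0.87·c/f = 0.345 m, so l = λ/4 = 0.0863 m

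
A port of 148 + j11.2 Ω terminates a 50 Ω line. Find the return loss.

RL ≈ 6.07 dB

Γ = (98 + j11.2)/(198 + j11.2), |Γ| = 0.497
RL = −20·log₁₀|Γ| = −20·log₁₀(0.497)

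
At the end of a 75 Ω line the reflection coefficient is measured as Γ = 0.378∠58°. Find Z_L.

Z_L = Z_0·(1 + Γ)/(1 − Γ) = 75·(1.2 + j0.321)/(0.8 − j0.321)

Z_L ≈ 86.6 + j64.8 Ω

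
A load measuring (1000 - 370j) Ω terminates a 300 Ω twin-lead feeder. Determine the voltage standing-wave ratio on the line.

Γ = (Z_L − Z_0)/(Z_L + Z_0) = (700 − j370)/(1300 − j370)
|Γ| = 792/1350 = 0.586
VSWR = (1 + |Γ|)/(1 − |Γ|) = 1.59/0.414

VSWR ≈ 3.83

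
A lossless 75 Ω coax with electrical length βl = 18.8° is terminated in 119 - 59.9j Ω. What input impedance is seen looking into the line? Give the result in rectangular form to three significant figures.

tan(βl) = tan(18.8°) = 0.34
Z_in = Z_0·(Z_L + jZ_0·tanβl)/(Z_0 + jZ_L·tanβl)
     = 75·(119 − j34.4)/(95.4 + j40.5)

Z_in ≈ 69.5 − j56.6 Ω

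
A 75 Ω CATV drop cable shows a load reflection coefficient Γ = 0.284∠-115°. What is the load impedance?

Z_L = Z_0·(1 + Γ)/(1 − Γ) = 75·(0.88 − j0.257)/(1.12 + j0.257)

Z_L ≈ 52.2 − j29.2 Ω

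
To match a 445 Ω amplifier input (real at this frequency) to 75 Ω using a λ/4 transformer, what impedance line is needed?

Z_qwt ≈ 183 Ω

Z_qwt = √(Z_0·R_L) = √(75 × 445) = √33380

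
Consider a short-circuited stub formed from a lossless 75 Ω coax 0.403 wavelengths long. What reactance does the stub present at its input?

X_in ≈ -52.4 Ω (capacitive)

βl = 2π × 0.403 = 145°
tan(βl) = -0.698
For a short-circuited stub, Z_in = jZ_0·tan(βl)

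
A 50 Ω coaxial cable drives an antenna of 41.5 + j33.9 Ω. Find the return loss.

RL ≈ 8.92 dB

Γ = (-8.5 + j33.9)/(91.5 + j33.9), |Γ| = 0.358
RL = −20·log₁₀|Γ| = −20·log₁₀(0.358)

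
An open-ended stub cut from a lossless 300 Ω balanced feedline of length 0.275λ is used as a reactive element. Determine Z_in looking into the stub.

βl = 2π × 0.275 = 99°
tan(βl) = -6.31
For an open-ended stub, Z_in = −jZ_0·cot(βl) = −jZ_0/tan(βl)

Z_in ≈ +j47.5 Ω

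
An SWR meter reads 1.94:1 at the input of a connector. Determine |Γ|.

|Γ| = (S − 1)/(S + 1) = (1.94 − 1)/(1.94 + 1) = 0.94/2.94

|Γ| ≈ 0.32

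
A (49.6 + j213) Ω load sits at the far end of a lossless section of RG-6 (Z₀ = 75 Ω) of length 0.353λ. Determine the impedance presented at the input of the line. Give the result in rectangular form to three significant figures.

βl = 2π × 0.353 = 127°
tan(βl) = tan(127°) = -1.32
Z_in = Z_0·(Z_L + jZ_0·tanβl)/(Z_0 + jZ_L·tanβl)
     = 75·(49.6 + j114)/(357 − j65.6)

Z_in ≈ 5.83 + j25 Ω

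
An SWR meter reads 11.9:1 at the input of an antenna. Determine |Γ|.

|Γ| = (S − 1)/(S + 1) = (11.9 − 1)/(11.9 + 1) = 10.9/12.9

|Γ| ≈ 0.845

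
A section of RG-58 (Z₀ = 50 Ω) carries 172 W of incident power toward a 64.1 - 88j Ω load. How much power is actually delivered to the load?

P_delivered ≈ 106 W

|Γ| = |(14.1 − j88)/(114.1 − j88)| = 0.619
|Γ|² = 0.383
P_refl = |Γ|²·P_inc = 65.8 W, P_del = (1 − |Γ|²)·P_inc = 106 W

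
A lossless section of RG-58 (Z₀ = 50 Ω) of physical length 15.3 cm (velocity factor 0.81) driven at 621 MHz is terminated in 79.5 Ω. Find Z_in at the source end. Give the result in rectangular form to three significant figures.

λ = v/f = 0.81·c / 621 MHz = 0.391 m
βl = 2π·l/λ = 2π × 0.391 = 141°
tan(βl) = tan(141°) = -0.817
Z_in = Z_0·(Z_L + jZ_0·tanβl)/(Z_0 + jZ_L·tanβl)
     = 50·(79.5 − j40.8)/(50 − j64.9)

Z_in ≈ 49.3 + j23.2 Ω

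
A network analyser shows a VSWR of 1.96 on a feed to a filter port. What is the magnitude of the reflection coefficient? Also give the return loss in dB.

|Γ| ≈ 0.324; return loss ≈ 9.78 dB

|Γ| = (S − 1)/(S + 1) = (1.96 − 1)/(1.96 + 1) = 0.96/2.96
RL = −20·log₁₀|Γ| = −20·log₁₀(0.324)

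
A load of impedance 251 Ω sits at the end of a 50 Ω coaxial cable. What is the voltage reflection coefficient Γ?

Γ = 0.668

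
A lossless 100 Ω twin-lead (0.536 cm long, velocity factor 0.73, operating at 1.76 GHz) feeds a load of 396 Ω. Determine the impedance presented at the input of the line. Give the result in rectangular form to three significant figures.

Z_in ≈ 193 − j185 Ω

λ = v/f = 0.73·c / 1.76 GHz = 0.124 m
βl = 2π·l/λ = 2π × 0.0431 = 15.5°
tan(βl) = tan(15.5°) = 0.277
Z_in = Z_0·(Z_L + jZ_0·tanβl)/(Z_0 + jZ_L·tanβl)
     = 100·(396 + j27.7)/(100 + j110)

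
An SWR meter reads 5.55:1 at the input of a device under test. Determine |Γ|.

|Γ| = (S − 1)/(S + 1) = (5.55 − 1)/(5.55 + 1) = 4.55/6.55

|Γ| ≈ 0.695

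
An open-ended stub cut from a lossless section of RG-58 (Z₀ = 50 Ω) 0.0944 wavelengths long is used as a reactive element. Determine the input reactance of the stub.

βl = 2π × 0.0944 = 34°
tan(βl) = 0.674
For an open-ended stub, Z_in = −jZ_0·cot(βl) = −jZ_0/tan(βl)

X_in ≈ -74.2 Ω (capacitive)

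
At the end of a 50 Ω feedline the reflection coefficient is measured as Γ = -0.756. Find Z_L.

Z_L ≈ 6.95 Ω

Z_L = Z_0·(1 + Γ)/(1 − Γ) = 50·(0.244)/(1.76)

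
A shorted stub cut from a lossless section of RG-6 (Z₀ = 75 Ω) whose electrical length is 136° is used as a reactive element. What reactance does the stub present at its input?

X_in ≈ -72.4 Ω (capacitive)

tan(βl) = -0.966
For a shorted stub, Z_in = jZ_0·tan(βl)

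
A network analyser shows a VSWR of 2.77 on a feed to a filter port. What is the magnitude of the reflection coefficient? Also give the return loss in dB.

|Γ| ≈ 0.469; return loss ≈ 6.57 dB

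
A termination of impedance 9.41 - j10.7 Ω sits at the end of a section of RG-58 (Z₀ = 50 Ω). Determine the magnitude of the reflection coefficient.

Γ = (Z_L − Z_0)/(Z_L + Z_0) = (-40.59 − j10.7)/(59.41 − j10.7)
|Γ| = 42/60.4

|Γ| ≈ 0.695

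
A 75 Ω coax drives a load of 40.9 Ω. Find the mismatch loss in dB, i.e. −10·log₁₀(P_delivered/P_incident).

mismatch loss ≈ 0.393 dB

Γ = (40.9 − 75)/(40.9 + 75) = -0.294
|Γ|² = 0.0866, so P_del/P_inc = 1 − |Γ|² = 0.913
ML = −10·log₁₀(1 − |Γ|²)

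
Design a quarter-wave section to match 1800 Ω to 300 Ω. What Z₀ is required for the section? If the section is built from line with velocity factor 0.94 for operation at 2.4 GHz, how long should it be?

Z_qwt ≈ 735 Ω; length ≈ 2.94 cm

Z_qwt = √(Z_0·R_L) = √(300 × 1800) = √540000
λ = 0.94·c/f = 0.117 m, so l = λ/4 = 0.0294 m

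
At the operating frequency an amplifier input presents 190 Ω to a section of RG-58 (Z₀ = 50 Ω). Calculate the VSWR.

For a purely resistive load, VSWR = R_L/Z_0 or Z_0/R_L (whichever > 1) = 190/50

VSWR ≈ 3.8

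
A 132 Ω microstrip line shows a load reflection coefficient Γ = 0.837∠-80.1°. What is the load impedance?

Z_L = Z_0·(1 + Γ)/(1 − Γ) = 132·(1.14 − j0.825)/(0.856 + j0.825)

Z_L ≈ 28 − j154 Ω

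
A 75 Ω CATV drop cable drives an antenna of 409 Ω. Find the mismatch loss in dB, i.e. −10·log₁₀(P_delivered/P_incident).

mismatch loss ≈ 2.81 dB

Γ = (409 − 75)/(409 + 75) = 0.69
|Γ|² = 0.476, so P_del/P_inc = 1 − |Γ|² = 0.524
ML = −10·log₁₀(1 − |Γ|²)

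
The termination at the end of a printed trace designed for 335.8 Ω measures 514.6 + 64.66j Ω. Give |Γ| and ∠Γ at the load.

Γ ≈ 0.223 ∠ 15.5°

Γ = (Z_L − Z_0)/(Z_L + Z_0) = (178.8 + j64.66)/(850.4 + j64.66)
|Γ| = 190/853 = 0.223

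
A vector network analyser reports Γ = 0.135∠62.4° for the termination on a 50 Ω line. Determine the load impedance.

Z_L = Z_0·(1 + Γ)/(1 − Γ) = 50·(1.06 + j0.12)/(0.937 − j0.12)

Z_L ≈ 55 + j13.4 Ω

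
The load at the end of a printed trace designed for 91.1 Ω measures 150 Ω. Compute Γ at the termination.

Γ = 0.244

Γ = (Z_L − Z_0)/(Z_L + Z_0) = (150 − 91.1)/(150 + 91.1) = 58.9/241.1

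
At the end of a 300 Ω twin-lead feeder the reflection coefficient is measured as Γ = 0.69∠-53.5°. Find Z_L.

Z_L ≈ 240 − j508 Ω

Z_L = Z_0·(1 + Γ)/(1 − Γ) = 300·(1.41 − j0.555)/(0.59 + j0.555)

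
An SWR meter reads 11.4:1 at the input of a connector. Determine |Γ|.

|Γ| = (S − 1)/(S + 1) = (11.4 − 1)/(11.4 + 1) = 10.4/12.4

|Γ| ≈ 0.839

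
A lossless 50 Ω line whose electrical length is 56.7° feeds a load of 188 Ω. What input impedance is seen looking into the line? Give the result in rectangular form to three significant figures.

Z_in ≈ 18.5 − j29.6 Ω

tan(βl) = tan(56.7°) = 1.52
Z_in = Z_0·(Z_L + jZ_0·tanβl)/(Z_0 + jZ_L·tanβl)
     = 50·(188 + j76.1)/(50 + j286)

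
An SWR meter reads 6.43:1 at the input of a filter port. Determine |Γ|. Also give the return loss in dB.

|Γ| ≈ 0.731; return loss ≈ 2.72 dB

|Γ| = (S − 1)/(S + 1) = (6.43 − 1)/(6.43 + 1) = 5.43/7.43
RL = −20·log₁₀|Γ| = −20·log₁₀(0.731)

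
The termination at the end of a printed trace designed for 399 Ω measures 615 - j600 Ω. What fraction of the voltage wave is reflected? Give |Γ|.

Γ = (Z_L − Z_0)/(Z_L + Z_0) = (216 − j600)/(1014 − j600)
|Γ| = 638/1180

|Γ| ≈ 0.541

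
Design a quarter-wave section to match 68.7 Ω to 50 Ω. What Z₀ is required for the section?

Z_qwt ≈ 58.6 Ω

Z_qwt = √(Z_0·R_L) = √(50 × 68.7) = √3435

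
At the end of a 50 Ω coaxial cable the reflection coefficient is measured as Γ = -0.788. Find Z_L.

Z_L ≈ 5.93 Ω

Z_L = Z_0·(1 + Γ)/(1 − Γ) = 50·(0.212)/(1.79)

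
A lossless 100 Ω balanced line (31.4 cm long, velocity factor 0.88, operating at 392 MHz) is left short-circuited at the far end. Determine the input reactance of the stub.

λ = v/f = 0.88·c / 392 MHz = 0.673 m
βl = 2π·l/λ = 2π × 0.466 = 168°
tan(βl) = -0.215
For a short-circuited stub, Z_in = jZ_0·tan(βl)

X_in ≈ -21.5 Ω (capacitive)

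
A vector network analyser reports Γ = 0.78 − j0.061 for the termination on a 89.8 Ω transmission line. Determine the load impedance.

Z_L = Z_0·(1 + Γ)/(1 − Γ) = 89.8·(1.78 − j0.061)/(0.22 + j0.061)

Z_L ≈ 668 − j210 Ω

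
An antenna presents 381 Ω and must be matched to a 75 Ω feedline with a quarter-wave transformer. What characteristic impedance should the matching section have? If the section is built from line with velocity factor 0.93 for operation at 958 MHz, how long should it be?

Z_qwt = √(Z_0·R_L) = √(75 × 381) = √28580
λ = 0.93·c/f = 0.291 m, so l = λ/4 = 0.0728 m

Z_qwt ≈ 169 Ω; length ≈ 7.28 cm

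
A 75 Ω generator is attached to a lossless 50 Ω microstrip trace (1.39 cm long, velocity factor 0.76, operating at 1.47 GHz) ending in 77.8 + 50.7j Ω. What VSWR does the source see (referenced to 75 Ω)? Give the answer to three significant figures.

VSWR ≈ 1.76

λ = v/f = 0.76·c / 1.47 GHz = 0.155 m
βl = 2π·l/λ = 2π × 0.0896 = 32.3°
tan(βl) = 0.631
Z_in = Z_0·(Z_L + jZ_0·tanβl)/(Z_0 + jZ_L·tanβl) = 99.4 − j42.8 Ω
Γ_s = (Z_in − Z_s)/(Z_in + Z_s) = (24.4 − j42.8)/(174 − j42.8), |Γ_s| = 0.274
VSWR = (1 + |Γ_s|)/(1 − |Γ_s|)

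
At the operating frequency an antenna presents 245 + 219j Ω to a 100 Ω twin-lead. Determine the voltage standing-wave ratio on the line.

VSWR ≈ 4.6

Γ = (Z_L − Z_0)/(Z_L + Z_0) = (145 + j219)/(345 + j219)
|Γ| = 263/409 = 0.643
VSWR = (1 + |Γ|)/(1 − |Γ|) = 1.64/0.357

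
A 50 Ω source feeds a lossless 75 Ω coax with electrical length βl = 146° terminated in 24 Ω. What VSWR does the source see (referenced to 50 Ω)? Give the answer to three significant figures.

tan(βl) = -0.675
Z_in = Z_0·(Z_L + jZ_0·tanβl)/(Z_0 + jZ_L·tanβl) = 33.4 − j43.4 Ω
Γ_s = (Z_in − Z_s)/(Z_in + Z_s) = (-16.6 − j43.4)/(83.4 − j43.4), |Γ_s| = 0.494
VSWR = (1 + |Γ_s|)/(1 − |Γ_s|)

VSWR ≈ 2.96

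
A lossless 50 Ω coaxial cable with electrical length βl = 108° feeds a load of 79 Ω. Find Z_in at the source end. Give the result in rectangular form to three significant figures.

Z_in ≈ 33.6 + j9.34 Ω

tan(βl) = tan(108°) = -3.08
Z_in = Z_0·(Z_L + jZ_0·tanβl)/(Z_0 + jZ_L·tanβl)
     = 50·(79 − j154)/(50 − j243)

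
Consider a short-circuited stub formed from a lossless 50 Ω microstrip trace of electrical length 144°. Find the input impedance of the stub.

Z_in ≈ −j36.3 Ω

tan(βl) = -0.727
For a short-circuited stub, Z_in = jZ_0·tan(βl)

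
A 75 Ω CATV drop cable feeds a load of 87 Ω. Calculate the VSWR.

VSWR ≈ 1.16

Γ = (87 − 75)/(87 + 75) = 0.0741
VSWR = (1 + 0.0741)/(1 − 0.0741)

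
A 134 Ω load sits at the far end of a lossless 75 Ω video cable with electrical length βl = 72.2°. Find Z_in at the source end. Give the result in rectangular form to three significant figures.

Z_in ≈ 44.9 − j16 Ω

tan(βl) = tan(72.2°) = 3.11
Z_in = Z_0·(Z_L + jZ_0·tanβl)/(Z_0 + jZ_L·tanβl)
     = 75·(134 + j234)/(75 + j417)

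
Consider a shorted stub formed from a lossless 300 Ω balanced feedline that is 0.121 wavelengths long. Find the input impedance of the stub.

Z_in ≈ +j285 Ω

βl = 2π × 0.121 = 43.6°
tan(βl) = 0.951
For a shorted stub, Z_in = jZ_0·tan(βl)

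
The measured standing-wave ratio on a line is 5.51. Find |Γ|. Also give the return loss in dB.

|Γ| ≈ 0.693; return loss ≈ 3.19 dB

|Γ| = (S − 1)/(S + 1) = (5.51 − 1)/(5.51 + 1) = 4.51/6.51
RL = −20·log₁₀|Γ| = −20·log₁₀(0.693)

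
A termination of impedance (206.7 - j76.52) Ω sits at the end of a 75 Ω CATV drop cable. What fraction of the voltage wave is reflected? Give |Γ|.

|Γ| ≈ 0.522

Γ = (Z_L − Z_0)/(Z_L + Z_0) = (131.7 − j76.52)/(281.7 − j76.52)
|Γ| = 152/292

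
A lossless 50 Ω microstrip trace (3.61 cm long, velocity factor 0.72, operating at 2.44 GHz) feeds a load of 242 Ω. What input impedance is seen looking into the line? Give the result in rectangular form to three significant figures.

λ = v/f = 0.72·c / 2.44 GHz = 0.0885 m
βl = 2π·l/λ = 2π × 0.408 = 147°
tan(βl) = tan(147°) = -0.654
Z_in = Z_0·(Z_L + jZ_0·tanβl)/(Z_0 + jZ_L·tanβl)
     = 50·(242 − j32.7)/(50 − j158)

Z_in ≈ 31.3 + j66.5 Ω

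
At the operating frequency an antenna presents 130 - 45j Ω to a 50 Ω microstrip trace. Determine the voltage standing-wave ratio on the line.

VSWR ≈ 2.96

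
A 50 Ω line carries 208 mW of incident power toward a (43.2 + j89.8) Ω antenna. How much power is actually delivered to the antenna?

P_delivered ≈ 107 mW

|Γ| = |(-6.8 + j89.8)/(93.2 + j89.8)| = 0.696
|Γ|² = 0.484
P_refl = |Γ|²·P_inc = 101 mW, P_del = (1 − |Γ|²)·P_inc = 107 mW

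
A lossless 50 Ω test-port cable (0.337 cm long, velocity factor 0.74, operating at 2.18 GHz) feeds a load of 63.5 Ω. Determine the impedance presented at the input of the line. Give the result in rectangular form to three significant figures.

Z_in ≈ 61.9 − j6.03 Ω

λ = v/f = 0.74·c / 2.18 GHz = 0.102 m
βl = 2π·l/λ = 2π × 0.0331 = 11.9°
tan(βl) = tan(11.9°) = 0.211
Z_in = Z_0·(Z_L + jZ_0·tanβl)/(Z_0 + jZ_L·tanβl)
     = 50·(63.5 + j10.5)/(50 + j13.4)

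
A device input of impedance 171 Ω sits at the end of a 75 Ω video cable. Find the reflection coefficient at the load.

Γ = (Z_L − Z_0)/(Z_L + Z_0) = (171 − 75)/(171 + 75) = 96/246

Γ = 0.39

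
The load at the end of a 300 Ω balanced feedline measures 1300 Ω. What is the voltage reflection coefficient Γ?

Γ = (Z_L − Z_0)/(Z_L + Z_0) = (1300 − 300)/(1300 + 300) = 1000/1600

Γ = 0.625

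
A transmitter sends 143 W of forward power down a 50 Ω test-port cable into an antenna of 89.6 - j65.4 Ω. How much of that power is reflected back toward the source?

P_reflected ≈ 35.2 W

|Γ| = |(39.6 − j65.4)/(139.6 − j65.4)| = 0.496
|Γ|² = 0.246
P_refl = |Γ|²·P_inc = 35.2 W, P_del = (1 − |Γ|²)·P_inc = 108 W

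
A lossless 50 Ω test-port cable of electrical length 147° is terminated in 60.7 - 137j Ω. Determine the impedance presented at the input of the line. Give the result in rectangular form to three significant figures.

Z_in ≈ 70.2 + j146 Ω

tan(βl) = tan(147°) = -0.649
Z_in = Z_0·(Z_L + jZ_0·tanβl)/(Z_0 + jZ_L·tanβl)
     = 50·(60.7 − j169)/(-39 − j39.4)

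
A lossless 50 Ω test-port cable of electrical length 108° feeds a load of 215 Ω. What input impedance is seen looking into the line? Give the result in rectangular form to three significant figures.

tan(βl) = tan(108°) = -3.08
Z_in = Z_0·(Z_L + jZ_0·tanβl)/(Z_0 + jZ_L·tanβl)
     = 50·(215 − j154)/(50 − j662)

Z_in ≈ 12.8 + j15.3 Ω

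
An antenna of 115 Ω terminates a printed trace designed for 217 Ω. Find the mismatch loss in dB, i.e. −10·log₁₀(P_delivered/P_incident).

mismatch loss ≈ 0.431 dB

Γ = (115 − 217)/(115 + 217) = -0.307
|Γ|² = 0.0944, so P_del/P_inc = 1 − |Γ|² = 0.906
ML = −10·log₁₀(1 − |Γ|²)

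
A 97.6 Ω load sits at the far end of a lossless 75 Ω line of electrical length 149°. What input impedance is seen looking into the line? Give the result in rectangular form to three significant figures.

tan(βl) = tan(149°) = -0.601
Z_in = Z_0·(Z_L + jZ_0·tanβl)/(Z_0 + jZ_L·tanβl)
     = 75·(97.6 − j45.1)/(75 − j58.6)

Z_in ≈ 82.4 + j19.4 Ω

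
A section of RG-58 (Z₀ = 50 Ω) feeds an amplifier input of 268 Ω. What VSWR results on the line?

VSWR ≈ 5.36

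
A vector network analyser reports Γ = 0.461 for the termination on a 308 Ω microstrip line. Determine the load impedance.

Z_L = Z_0·(1 + Γ)/(1 − Γ) = 308·(1.46)/(0.539)

Z_L ≈ 835 Ω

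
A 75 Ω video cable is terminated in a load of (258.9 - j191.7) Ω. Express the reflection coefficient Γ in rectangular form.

Γ = (Z_L − Z_0)/(Z_L + Z_0) = (183.9 − j191.7)/(333.9 − j191.7)

Γ ≈ 0.662 − j0.194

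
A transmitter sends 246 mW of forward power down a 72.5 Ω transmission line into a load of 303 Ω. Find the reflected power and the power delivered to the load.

Γ = (303 − 72.5)/(303 + 72.5) = 0.614
|Γ|² = 0.377
P_refl = |Γ|²·P_inc = 92.7 mW, P_del = (1 − |Γ|²)·P_inc = 153 mW

P_reflected ≈ 92.7 mW; P_delivered ≈ 153 mW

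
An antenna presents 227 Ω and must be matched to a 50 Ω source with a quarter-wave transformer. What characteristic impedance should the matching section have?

Z_qwt ≈ 107 Ω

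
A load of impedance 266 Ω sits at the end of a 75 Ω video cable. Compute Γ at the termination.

Γ = (Z_L − Z_0)/(Z_L + Z_0) = (266 − 75)/(266 + 75) = 191/341

Γ = 0.56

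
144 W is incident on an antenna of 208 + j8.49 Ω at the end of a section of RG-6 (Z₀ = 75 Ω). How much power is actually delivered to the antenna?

P_delivered ≈ 112 W

|Γ| = |(133 + j8.49)/(283 + j8.49)| = 0.471
|Γ|² = 0.222
P_refl = |Γ|²·P_inc = 31.9 W, P_del = (1 − |Γ|²)·P_inc = 112 W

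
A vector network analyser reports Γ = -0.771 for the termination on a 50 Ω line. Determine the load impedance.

Z_L ≈ 6.47 Ω

Z_L = Z_0·(1 + Γ)/(1 − Γ) = 50·(0.229)/(1.77)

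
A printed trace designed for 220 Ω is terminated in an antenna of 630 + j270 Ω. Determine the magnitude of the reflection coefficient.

|Γ| ≈ 0.55

Γ = (Z_L − Z_0)/(Z_L + Z_0) = (410 + j270)/(850 + j270)
|Γ| = 491/892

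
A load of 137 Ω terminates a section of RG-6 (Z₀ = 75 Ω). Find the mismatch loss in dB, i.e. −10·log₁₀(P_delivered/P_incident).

Γ = (137 − 75)/(137 + 75) = 0.292
|Γ|² = 0.0855, so P_del/P_inc = 1 − |Γ|² = 0.914
ML = −10·log₁₀(1 − |Γ|²)

mismatch loss ≈ 0.388 dB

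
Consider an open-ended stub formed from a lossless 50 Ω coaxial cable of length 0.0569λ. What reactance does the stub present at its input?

βl = 2π × 0.0569 = 20.5°
tan(βl) = 0.374
For an open-ended stub, Z_in = −jZ_0·cot(βl) = −jZ_0/tan(βl)

X_in ≈ -134 Ω (capacitive)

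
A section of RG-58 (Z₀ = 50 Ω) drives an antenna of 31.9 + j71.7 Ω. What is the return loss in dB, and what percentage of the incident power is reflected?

RL ≈ 3.36 dB; 46.2% of incident power reflected

Γ = (-18.1 + j71.7)/(81.9 + j71.7), |Γ| = 0.679
RL = −20·log₁₀(0.679) = 3.36 dB
P_refl/P_inc = |Γ|² = 0.462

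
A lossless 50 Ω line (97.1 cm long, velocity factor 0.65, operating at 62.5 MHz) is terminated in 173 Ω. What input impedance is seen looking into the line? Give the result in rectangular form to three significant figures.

λ = v/f = 0.65·c / 62.5 MHz = 3.12 m
βl = 2π·l/λ = 2π × 0.311 = 112°
tan(βl) = tan(112°) = -2.47
Z_in = Z_0·(Z_L + jZ_0·tanβl)/(Z_0 + jZ_L·tanβl)
     = 50·(173 − j124)/(50 − j427)

Z_in ≈ 16.6 + j18.3 Ω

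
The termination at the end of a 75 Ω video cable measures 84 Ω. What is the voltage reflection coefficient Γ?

Γ = 0.0566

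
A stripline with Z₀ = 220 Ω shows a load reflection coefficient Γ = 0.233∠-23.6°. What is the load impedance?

Z_L = Z_0·(1 + Γ)/(1 − Γ) = 220·(1.21 − j0.0933)/(0.786 + j0.0933)

Z_L ≈ 332 − j65.4 Ω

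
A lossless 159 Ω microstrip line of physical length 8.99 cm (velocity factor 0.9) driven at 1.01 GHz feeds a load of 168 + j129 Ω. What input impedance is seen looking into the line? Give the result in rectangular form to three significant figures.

λ = v/f = 0.9·c / 1.01 GHz = 0.267 m
βl = 2π·l/λ = 2π × 0.336 = 121°
tan(βl) = tan(121°) = -1.66
Z_in = Z_0·(Z_L + jZ_0·tanβl)/(Z_0 + jZ_L·tanβl)
     = 159·(168 − j135)/(373 − j279)

Z_in ≈ 73.5 − j2.56 Ω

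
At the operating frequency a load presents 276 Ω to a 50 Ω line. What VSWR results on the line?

Γ = (276 − 50)/(276 + 50) = 0.693
VSWR = (1 + 0.693)/(1 − 0.693)

VSWR ≈ 5.52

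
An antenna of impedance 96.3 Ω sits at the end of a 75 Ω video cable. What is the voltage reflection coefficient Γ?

Γ = 0.124

Γ = (Z_L − Z_0)/(Z_L + Z_0) = (96.3 − 75)/(96.3 + 75) = 21.3/171.3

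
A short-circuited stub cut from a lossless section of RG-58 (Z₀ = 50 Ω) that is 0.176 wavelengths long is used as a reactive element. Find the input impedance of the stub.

Z_in ≈ +j99.7 Ω

βl = 2π × 0.176 = 63.4°
tan(βl) = 1.99
For a short-circuited stub, Z_in = jZ_0·tan(βl)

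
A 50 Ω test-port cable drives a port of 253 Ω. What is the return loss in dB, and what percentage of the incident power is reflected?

Γ = (253 − 50)/(253 + 50) = 0.67
RL = −20·log₁₀(0.67) = 3.48 dB
P_refl/P_inc = |Γ|² = 0.449

RL ≈ 3.48 dB; 44.9% of incident power reflected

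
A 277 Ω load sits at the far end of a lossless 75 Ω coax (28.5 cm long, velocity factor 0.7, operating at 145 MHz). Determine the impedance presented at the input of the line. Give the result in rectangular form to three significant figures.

λ = v/f = 0.7·c / 145 MHz = 1.45 m
βl = 2π·l/λ = 2π × 0.197 = 70.8°
tan(βl) = tan(70.8°) = 2.88
Z_in = Z_0·(Z_L + jZ_0·tanβl)/(Z_0 + jZ_L·tanβl)
     = 75·(277 + j216)/(75 + j797)

Z_in ≈ 22.6 − j23.9 Ω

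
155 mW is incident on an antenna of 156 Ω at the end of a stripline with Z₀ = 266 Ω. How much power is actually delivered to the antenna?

Γ = (156 − 266)/(156 + 266) = -0.261
|Γ|² = 0.0679
P_refl = |Γ|²·P_inc = 10.5 mW, P_del = (1 − |Γ|²)·P_inc = 144 mW

P_delivered ≈ 144 mW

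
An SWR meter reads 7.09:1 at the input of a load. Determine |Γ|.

|Γ| ≈ 0.753

|Γ| = (S − 1)/(S + 1) = (7.09 − 1)/(7.09 + 1) = 6.09/8.09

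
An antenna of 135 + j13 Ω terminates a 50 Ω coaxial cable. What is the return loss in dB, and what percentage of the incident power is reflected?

Γ = (85 + j13)/(185 + j13), |Γ| = 0.464
RL = −20·log₁₀(0.464) = 6.68 dB
P_refl/P_inc = |Γ|² = 0.215

RL ≈ 6.68 dB; 21.5% of incident power reflected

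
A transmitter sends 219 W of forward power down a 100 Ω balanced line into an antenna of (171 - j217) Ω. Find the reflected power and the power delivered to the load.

P_reflected ≈ 94.7 W; P_delivered ≈ 124 W

|Γ| = |(71 − j217)/(271 − j217)| = 0.658
|Γ|² = 0.433
P_refl = |Γ|²·P_inc = 94.7 W, P_del = (1 − |Γ|²)·P_inc = 124 W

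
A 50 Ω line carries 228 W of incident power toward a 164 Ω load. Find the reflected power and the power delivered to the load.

P_reflected ≈ 64.7 W; P_delivered ≈ 163 W

Γ = (164 − 50)/(164 + 50) = 0.533
|Γ|² = 0.284
P_refl = |Γ|²·P_inc = 64.7 W, P_del = (1 − |Γ|²)·P_inc = 163 W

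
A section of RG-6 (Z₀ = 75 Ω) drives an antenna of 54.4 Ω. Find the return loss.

Γ = (54.4 − 75)/(54.4 + 75) = -0.159
RL = −20·log₁₀|Γ| = −20·log₁₀(0.159)

RL ≈ 16 dB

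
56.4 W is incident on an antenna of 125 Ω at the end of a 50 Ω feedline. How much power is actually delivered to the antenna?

P_delivered ≈ 46 W

Γ = (125 − 50)/(125 + 50) = 0.429
|Γ|² = 0.184
P_refl = |Γ|²·P_inc = 10.4 W, P_del = (1 − |Γ|²)·P_inc = 46 W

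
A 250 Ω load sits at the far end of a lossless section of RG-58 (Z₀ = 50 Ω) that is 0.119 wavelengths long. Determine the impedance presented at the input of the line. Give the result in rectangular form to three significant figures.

βl = 2π × 0.119 = 42.8°
tan(βl) = tan(42.8°) = 0.927
Z_in = Z_0·(Z_L + jZ_0·tanβl)/(Z_0 + jZ_L·tanβl)
     = 50·(250 + j46.4)/(50 + j232)

Z_in ≈ 20.7 − j49.5 Ω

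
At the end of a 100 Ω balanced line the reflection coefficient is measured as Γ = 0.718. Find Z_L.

Z_L = Z_0·(1 + Γ)/(1 − Γ) = 100·(1.72)/(0.282)

Z_L ≈ 609 Ω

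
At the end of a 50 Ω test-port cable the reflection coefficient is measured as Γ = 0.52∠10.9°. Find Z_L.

Z_L ≈ 146 + j39.5 Ω

Z_L = Z_0·(1 + Γ)/(1 − Γ) = 50·(1.51 + j0.0983)/(0.489 − j0.0983)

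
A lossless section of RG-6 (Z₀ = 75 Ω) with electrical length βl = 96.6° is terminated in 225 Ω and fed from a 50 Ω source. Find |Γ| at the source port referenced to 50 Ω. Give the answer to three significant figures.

tan(βl) = -8.64
Z_in = Z_0·(Z_L + jZ_0·tanβl)/(Z_0 + jZ_L·tanβl) = 25.3 + j7.7 Ω
Γ_s = (Z_in − Z_s)/(Z_in + Z_s) = (-24.7 + j7.7)/(75.3 + j7.7), |Γ_s| = 0.342

|Γ| ≈ 0.342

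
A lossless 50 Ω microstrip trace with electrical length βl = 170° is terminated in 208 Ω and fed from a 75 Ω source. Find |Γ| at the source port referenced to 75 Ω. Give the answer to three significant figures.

|Γ| ≈ 0.485

tan(βl) = -0.176
Z_in = Z_0·(Z_L + jZ_0·tanβl)/(Z_0 + jZ_L·tanβl) = 139 + j93.5 Ω
Γ_s = (Z_in − Z_s)/(Z_in + Z_s) = (64.4 + j93.5)/(214 + j93.5), |Γ_s| = 0.485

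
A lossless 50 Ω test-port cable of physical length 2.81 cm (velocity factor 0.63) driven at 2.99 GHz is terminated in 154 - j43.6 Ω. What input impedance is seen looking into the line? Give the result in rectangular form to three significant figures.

Z_in ≈ 101 + j75.7 Ω

λ = v/f = 0.63·c / 2.99 GHz = 0.0632 m
βl = 2π·l/λ = 2π × 0.445 = 160°
tan(βl) = tan(160°) = -0.363
Z_in = Z_0·(Z_L + jZ_0·tanβl)/(Z_0 + jZ_L·tanβl)
     = 50·(154 − j61.8)/(34.2 − j55.9)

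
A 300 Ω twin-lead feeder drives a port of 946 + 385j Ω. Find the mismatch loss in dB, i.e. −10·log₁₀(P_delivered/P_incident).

Γ = (646 + j385)/(1246 + j385), |Γ| = 0.577
|Γ|² = 0.333, so P_del/P_inc = 1 − |Γ|² = 0.667
ML = −10·log₁₀(1 − |Γ|²)

mismatch loss ≈ 1.76 dB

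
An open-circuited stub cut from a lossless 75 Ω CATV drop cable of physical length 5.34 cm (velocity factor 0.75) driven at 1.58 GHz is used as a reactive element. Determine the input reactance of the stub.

λ = v/f = 0.75·c / 1.58 GHz = 0.142 m
βl = 2π·l/λ = 2π × 0.375 = 135°
tan(βl) = -1
For an open-circuited stub, Z_in = −jZ_0·cot(βl) = −jZ_0/tan(βl)

X_in ≈ 75 Ω (inductive)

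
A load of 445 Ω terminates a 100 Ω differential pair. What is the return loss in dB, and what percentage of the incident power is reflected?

RL ≈ 3.97 dB; 40.1% of incident power reflected

Γ = (445 − 100)/(445 + 100) = 0.633
RL = −20·log₁₀(0.633) = 3.97 dB
P_refl/P_inc = |Γ|² = 0.401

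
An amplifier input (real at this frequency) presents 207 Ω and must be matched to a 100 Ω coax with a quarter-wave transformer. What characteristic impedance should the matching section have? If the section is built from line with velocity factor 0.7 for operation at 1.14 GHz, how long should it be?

Z_qwt ≈ 144 Ω; length ≈ 4.61 cm

Z_qwt = √(Z_0·R_L) = √(100 × 207) = √20700
λ = 0.7·c/f = 0.184 m, so l = λ/4 = 0.0461 m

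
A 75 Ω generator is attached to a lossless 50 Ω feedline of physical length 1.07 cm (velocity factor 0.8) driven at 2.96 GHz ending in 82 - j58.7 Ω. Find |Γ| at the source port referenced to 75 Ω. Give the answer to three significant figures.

|Γ| ≈ 0.578

λ = v/f = 0.8·c / 2.96 GHz = 0.0811 m
βl = 2π·l/λ = 2π × 0.132 = 47.5°
tan(βl) = 1.09
Z_in = Z_0·(Z_L + jZ_0·tanβl)/(Z_0 + jZ_L·tanβl) = 21.4 − j18.6 Ω
Γ_s = (Z_in − Z_s)/(Z_in + Z_s) = (-53.6 − j18.6)/(96.4 − j18.6), |Γ_s| = 0.578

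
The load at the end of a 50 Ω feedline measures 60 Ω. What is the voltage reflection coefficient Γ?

Γ = 0.0909

Γ = (Z_L − Z_0)/(Z_L + Z_0) = (60 − 50)/(60 + 50) = 10/110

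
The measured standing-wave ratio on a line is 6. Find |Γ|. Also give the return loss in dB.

|Γ| = (S − 1)/(S + 1) = (6 − 1)/(6 + 1) = 5/7
RL = −20·log₁₀|Γ| = −20·log₁₀(0.714)

|Γ| ≈ 0.714; return loss ≈ 2.92 dB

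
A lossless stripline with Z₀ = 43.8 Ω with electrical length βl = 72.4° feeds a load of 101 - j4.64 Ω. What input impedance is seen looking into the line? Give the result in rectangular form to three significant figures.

tan(βl) = tan(72.4°) = 3.15
Z_in = Z_0·(Z_L + jZ_0·tanβl)/(Z_0 + jZ_L·tanβl)
     = 43.8·(101 + j133)/(58.4 + j318)

Z_in ≈ 20.2 − j10.2 Ω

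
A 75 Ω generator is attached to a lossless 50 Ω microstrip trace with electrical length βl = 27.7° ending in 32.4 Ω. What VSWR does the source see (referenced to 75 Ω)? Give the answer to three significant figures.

VSWR ≈ 2.11

tan(βl) = 0.525
Z_in = Z_0·(Z_L + jZ_0·tanβl)/(Z_0 + jZ_L·tanβl) = 37 + j13.6 Ω
Γ_s = (Z_in − Z_s)/(Z_in + Z_s) = (-38 + j13.6)/(112 + j13.6), |Γ_s| = 0.357
VSWR = (1 + |Γ_s|)/(1 − |Γ_s|)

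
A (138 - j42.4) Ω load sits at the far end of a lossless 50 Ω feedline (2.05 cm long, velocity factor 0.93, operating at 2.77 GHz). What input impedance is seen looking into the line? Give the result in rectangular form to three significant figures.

Z_in ≈ 16.8 − j8.02 Ω

λ = v/f = 0.93·c / 2.77 GHz = 0.101 m
βl = 2π·l/λ = 2π × 0.204 = 73.3°
tan(βl) = tan(73.3°) = 3.33
Z_in = Z_0·(Z_L + jZ_0·tanβl)/(Z_0 + jZ_L·tanβl)
     = 50·(138 + j124)/(191 + j459)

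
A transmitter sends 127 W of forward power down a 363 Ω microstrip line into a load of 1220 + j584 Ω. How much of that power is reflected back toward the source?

P_reflected ≈ 48 W

|Γ| = |(857 + j584)/(1583 + j584)| = 0.615
|Γ|² = 0.378
P_refl = |Γ|²·P_inc = 48 W, P_del = (1 − |Γ|²)·P_inc = 79 W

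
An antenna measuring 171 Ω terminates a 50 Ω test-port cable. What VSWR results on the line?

Γ = (171 − 50)/(171 + 50) = 0.548
VSWR = (1 + 0.548)/(1 − 0.548)

VSWR ≈ 3.42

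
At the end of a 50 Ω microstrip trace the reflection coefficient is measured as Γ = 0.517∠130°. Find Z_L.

Z_L = Z_0·(1 + Γ)/(1 − Γ) = 50·(0.668 + j0.396)/(1.33 − j0.396)

Z_L ≈ 19 + j20.5 Ω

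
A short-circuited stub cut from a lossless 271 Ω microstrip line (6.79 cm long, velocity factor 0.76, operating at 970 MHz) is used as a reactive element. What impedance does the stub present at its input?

λ = v/f = 0.76·c / 970 MHz = 0.235 m
βl = 2π·l/λ = 2π × 0.289 = 104°
tan(βl) = -4.01
For a short-circuited stub, Z_in = jZ_0·tan(βl)

Z_in ≈ −j1090 Ω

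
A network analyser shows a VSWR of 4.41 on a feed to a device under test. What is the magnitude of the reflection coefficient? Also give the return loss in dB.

|Γ| ≈ 0.63; return loss ≈ 4.01 dB

|Γ| = (S − 1)/(S + 1) = (4.41 − 1)/(4.41 + 1) = 3.41/5.41
RL = −20·log₁₀|Γ| = −20·log₁₀(0.63)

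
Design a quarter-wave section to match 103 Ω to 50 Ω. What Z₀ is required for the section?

Z_qwt ≈ 71.8 Ω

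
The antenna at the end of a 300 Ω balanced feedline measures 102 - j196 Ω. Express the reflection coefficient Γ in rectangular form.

Γ ≈ -0.206 − j0.588

Γ = (Z_L − Z_0)/(Z_L + Z_0) = (-198 − j196)/(402 − j196)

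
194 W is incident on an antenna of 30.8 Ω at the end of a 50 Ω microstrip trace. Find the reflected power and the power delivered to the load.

Γ = (30.8 − 50)/(30.8 + 50) = -0.238
|Γ|² = 0.0565
P_refl = |Γ|²·P_inc = 11 W, P_del = (1 − |Γ|²)·P_inc = 183 W

P_reflected ≈ 11 W; P_delivered ≈ 183 W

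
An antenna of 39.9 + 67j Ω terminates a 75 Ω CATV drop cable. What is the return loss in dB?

Γ = (-35.1 + j67)/(114.9 + j67), |Γ| = 0.569
RL = −20·log₁₀|Γ| = −20·log₁₀(0.569)

RL ≈ 4.9 dB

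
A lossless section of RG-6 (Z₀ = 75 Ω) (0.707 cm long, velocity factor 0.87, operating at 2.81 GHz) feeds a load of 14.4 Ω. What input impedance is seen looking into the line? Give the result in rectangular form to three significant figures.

Z_in ≈ 18.1 + j37.1 Ω

λ = v/f = 0.87·c / 2.81 GHz = 0.0929 m
βl = 2π·l/λ = 2π × 0.0761 = 27.4°
tan(βl) = tan(27.4°) = 0.518
Z_in = Z_0·(Z_L + jZ_0·tanβl)/(Z_0 + jZ_L·tanβl)
     = 75·(14.4 + j38.9)/(75 + j7.46)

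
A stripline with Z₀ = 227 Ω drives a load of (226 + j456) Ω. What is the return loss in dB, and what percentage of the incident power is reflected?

Γ = (-1 + j456)/(453 + j456), |Γ| = 0.709
RL = −20·log₁₀(0.709) = 2.98 dB
P_refl/P_inc = |Γ|² = 0.503

RL ≈ 2.98 dB; 50.3% of incident power reflected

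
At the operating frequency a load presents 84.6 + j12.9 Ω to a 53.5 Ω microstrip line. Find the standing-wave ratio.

VSWR ≈ 1.64

Γ = (Z_L − Z_0)/(Z_L + Z_0) = (31.1 + j12.9)/(138.1 + j12.9)
|Γ| = 33.7/139 = 0.243
VSWR = (1 + |Γ|)/(1 − |Γ|) = 1.24/0.757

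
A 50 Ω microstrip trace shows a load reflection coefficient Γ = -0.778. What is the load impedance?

Z_L ≈ 6.24 Ω

Z_L = Z_0·(1 + Γ)/(1 − Γ) = 50·(0.222)/(1.78)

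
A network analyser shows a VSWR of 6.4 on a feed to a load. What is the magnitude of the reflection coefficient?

|Γ| ≈ 0.73

|Γ| = (S − 1)/(S + 1) = (6.4 − 1)/(6.4 + 1) = 5.4/7.4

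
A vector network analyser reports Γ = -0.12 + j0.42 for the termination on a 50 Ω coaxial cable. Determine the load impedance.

Z_L = Z_0·(1 + Γ)/(1 − Γ) = 50·(0.88 + j0.42)/(1.12 − j0.42)

Z_L ≈ 28.3 + j29.4 Ω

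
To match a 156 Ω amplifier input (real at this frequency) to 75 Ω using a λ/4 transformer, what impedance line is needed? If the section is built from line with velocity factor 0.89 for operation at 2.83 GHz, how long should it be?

Z_qwt ≈ 108 Ω; length ≈ 2.36 cm

Z_qwt = √(Z_0·R_L) = √(75 × 156) = √11700
λ = 0.89·c/f = 0.0943 m, so l = λ/4 = 0.0236 m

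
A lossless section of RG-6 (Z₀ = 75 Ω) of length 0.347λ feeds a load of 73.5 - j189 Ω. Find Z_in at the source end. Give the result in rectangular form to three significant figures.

βl = 2π × 0.347 = 125°
tan(βl) = tan(125°) = -1.43
Z_in = Z_0·(Z_L + jZ_0·tanβl)/(Z_0 + jZ_L·tanβl)
     = 75·(73.5 − j296)/(-196 − j105)

Z_in ≈ 25.5 + j99.8 Ω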